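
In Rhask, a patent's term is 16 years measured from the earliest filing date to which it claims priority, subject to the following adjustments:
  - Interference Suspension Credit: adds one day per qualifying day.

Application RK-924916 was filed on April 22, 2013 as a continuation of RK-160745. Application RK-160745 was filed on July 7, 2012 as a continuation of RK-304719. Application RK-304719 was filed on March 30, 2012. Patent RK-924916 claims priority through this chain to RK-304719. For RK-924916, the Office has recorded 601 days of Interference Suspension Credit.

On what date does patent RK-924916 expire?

2029-11-21

Earliest priority filing: 30 March 2012.
Base term: 30 March 2012 + 16 years → 30 March 2028.
Interference Suspension Credit: +601 days → 21 November 2029.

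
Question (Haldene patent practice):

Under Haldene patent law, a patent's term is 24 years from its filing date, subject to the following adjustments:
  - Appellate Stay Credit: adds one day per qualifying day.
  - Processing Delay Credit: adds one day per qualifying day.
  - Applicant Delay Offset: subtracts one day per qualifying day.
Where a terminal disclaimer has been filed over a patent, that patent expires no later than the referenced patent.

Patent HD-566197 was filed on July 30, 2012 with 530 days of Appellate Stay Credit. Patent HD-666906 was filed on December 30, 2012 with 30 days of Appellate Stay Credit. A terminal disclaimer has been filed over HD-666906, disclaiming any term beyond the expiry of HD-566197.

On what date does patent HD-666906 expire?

January 29, 2037

Natural term of HD-666906:
  Base: filing + 24 years → 30 December 2036.
  Appellate Stay Credit: +30 days → 29 January 2037.
Expiry of referenced patent HD-566197:
  Base: filing + 24 years → 30 July 2036.
  Appellate Stay Credit: +530 days → 11 January 2038.
Terminal disclaimer: HD-666906 expires on the earlier of 29 January 2037 and 11 January 2038.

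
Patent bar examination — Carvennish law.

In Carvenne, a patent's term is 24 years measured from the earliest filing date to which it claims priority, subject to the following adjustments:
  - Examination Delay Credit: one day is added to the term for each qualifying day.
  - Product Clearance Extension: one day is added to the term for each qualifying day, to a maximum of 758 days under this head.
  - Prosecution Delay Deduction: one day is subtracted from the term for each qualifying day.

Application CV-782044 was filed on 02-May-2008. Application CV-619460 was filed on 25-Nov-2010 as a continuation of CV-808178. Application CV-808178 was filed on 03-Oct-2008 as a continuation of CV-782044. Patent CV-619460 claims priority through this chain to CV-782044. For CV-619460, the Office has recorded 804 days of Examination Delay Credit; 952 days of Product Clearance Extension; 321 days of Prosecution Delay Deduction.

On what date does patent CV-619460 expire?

September 25, 2035

Earliest priority filing: 2 May 2008.
Base term: 2 May 2008 + 24 years → 2 May 2032.
Examination Delay Credit: +804 days → 15 July 2034.
Product Clearance Extension: 952 days claimed exceeds the 758-day cap, so +758 days → 11 August 2036.
Prosecution Delay Deduction: −321 days → 25 September 2035.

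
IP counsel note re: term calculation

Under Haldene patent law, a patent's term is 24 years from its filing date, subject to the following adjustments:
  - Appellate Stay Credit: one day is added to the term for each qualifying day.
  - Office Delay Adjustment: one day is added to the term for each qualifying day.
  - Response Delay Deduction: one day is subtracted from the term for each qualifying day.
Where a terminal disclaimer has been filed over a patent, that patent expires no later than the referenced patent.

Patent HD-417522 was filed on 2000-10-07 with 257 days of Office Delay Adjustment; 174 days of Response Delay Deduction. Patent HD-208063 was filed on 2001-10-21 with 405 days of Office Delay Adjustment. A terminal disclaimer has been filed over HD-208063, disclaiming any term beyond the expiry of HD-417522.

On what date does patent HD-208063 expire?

Natural term of HD-208063:
  Base: filing + 24 years → 21 October 2025.
  Office Delay Adjustment: +405 days → 30 November 2026.
Expiry of referenced patent HD-417522:
  Base: filing + 24 years → 7 October 2024.
  Office Delay Adjustment: +257 days → 21 June 2025.
  Response Delay Deduction: −174 days → 29 December 2024.
Terminal disclaimer: HD-208063 expires on the earlier of 30 November 2026 and 29 December 2024.

December 29, 2024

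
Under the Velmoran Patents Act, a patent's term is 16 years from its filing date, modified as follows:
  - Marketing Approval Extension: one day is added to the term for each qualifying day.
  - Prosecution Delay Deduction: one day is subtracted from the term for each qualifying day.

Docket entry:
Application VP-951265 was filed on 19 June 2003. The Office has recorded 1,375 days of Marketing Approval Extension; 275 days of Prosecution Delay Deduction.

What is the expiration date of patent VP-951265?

June 23, 2022

Base term: filing date + 16 years → 19 June 2019.
Marketing Approval Extension: +1375 days → 25 March 2023.
Prosecution Delay Deduction: −275 days → 23 June 2022.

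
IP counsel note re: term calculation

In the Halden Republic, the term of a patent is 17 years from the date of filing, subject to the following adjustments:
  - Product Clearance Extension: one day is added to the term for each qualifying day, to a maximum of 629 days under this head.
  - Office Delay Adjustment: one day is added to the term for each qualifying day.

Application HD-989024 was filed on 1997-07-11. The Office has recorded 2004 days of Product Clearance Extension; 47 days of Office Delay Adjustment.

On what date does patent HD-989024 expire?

Base term: filing date + 17 years → 11 July 2014.
Product Clearance Extension: 2004 days claimed exceeds the 629-day cap, so +629 days → 31 March 2016.
Office Delay Adjustment: +47 days → 17 May 2016.

May 17, 2016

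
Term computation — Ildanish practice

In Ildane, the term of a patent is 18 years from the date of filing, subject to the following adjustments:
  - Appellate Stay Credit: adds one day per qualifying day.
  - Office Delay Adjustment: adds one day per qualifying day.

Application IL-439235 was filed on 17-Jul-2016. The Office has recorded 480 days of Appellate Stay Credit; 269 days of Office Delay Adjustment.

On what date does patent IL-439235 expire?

2036-08-04

Base term: filing date + 18 years → 17 July 2034.
Appellate Stay Credit: +480 days → 9 November 2035.
Office Delay Adjustment: +269 days → 4 August 2036.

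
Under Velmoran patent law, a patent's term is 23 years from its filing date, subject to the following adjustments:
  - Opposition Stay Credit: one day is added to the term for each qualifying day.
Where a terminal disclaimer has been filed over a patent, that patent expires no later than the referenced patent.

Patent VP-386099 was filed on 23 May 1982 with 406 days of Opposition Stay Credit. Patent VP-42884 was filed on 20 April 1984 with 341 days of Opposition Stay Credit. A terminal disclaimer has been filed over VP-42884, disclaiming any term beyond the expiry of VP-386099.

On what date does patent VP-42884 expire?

Natural term of VP-42884:
  Base: filing + 23 years → 20 April 2007.
  Opposition Stay Credit: +341 days → 26 March 2008.
Expiry of referenced patent VP-386099:
  Base: filing + 23 years → 23 May 2005.
  Opposition Stay Credit: +406 days → 3 July 2006.
Terminal disclaimer: VP-42884 expires on the earlier of 26 March 2008 and 3 July 2006.

2006-07-03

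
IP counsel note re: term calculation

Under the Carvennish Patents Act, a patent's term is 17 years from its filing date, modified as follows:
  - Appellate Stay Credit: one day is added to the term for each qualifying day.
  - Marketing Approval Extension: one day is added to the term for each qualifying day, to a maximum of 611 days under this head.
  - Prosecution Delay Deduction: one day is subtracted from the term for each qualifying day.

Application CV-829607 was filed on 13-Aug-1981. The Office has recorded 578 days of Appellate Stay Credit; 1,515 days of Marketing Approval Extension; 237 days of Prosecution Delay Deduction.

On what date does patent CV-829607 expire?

2001-03-22

Base term: filing date + 17 years → 13 August 1998.
Appellate Stay Credit: +578 days → 13 March 2000.
Marketing Approval Extension: 1515 days claimed exceeds the 611-day cap, so +611 days → 14 November 2001.
Prosecution Delay Deduction: −237 days → 22 March 2001.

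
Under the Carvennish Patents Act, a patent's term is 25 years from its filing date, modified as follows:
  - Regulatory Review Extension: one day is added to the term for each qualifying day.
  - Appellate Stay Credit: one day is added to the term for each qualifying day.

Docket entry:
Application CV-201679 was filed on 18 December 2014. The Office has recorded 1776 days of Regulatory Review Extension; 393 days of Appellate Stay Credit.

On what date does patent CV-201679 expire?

Base term: filing date + 25 years → 18 December 2039.
Regulatory Review Extension: +1776 days → 28 October 2044.
Appellate Stay Credit: +393 days → 25 November 2045.

November 25, 2045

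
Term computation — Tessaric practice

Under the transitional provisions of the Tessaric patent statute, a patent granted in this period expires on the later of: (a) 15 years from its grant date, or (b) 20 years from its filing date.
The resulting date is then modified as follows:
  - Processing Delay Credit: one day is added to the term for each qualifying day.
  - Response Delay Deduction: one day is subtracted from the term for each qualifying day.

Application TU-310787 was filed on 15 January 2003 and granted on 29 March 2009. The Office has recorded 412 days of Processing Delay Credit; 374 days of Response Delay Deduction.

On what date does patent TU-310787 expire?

(a) grant + 15 years → 29 March 2024.
(b) filing + 20 years → 15 January 2023.
Later of the two: 29 March 2024.
Processing Delay Credit: +412 days → 15 May 2025.
Response Delay Deduction: −374 days → 6 May 2024.

May 6, 2024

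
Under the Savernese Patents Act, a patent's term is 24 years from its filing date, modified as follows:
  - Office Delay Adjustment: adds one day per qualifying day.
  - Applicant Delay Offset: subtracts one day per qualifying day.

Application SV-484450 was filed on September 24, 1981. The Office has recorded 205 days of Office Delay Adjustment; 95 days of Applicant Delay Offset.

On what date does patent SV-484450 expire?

Base term: filing date + 24 years → 24 September 2005.
Office Delay Adjustment: +205 days → 17 April 2006.
Applicant Delay Offset: −95 days → 12 January 2006.

2006-01-12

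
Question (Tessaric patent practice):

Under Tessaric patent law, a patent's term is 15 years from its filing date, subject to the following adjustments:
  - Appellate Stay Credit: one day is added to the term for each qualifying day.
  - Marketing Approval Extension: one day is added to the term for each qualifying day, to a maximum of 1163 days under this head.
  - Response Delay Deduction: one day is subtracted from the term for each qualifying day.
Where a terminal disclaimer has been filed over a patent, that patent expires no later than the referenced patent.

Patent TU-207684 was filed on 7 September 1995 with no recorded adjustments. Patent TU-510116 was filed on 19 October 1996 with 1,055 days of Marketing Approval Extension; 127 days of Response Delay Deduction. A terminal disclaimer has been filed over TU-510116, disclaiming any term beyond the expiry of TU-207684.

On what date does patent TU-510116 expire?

Natural term of TU-510116:
  Base: filing + 15 years → 19 October 2011.
  Marketing Approval Extension: 1055 days (within the 1163-day cap) → +1055 days → 8 September 2014.
  Response Delay Deduction: −127 days → 4 May 2014.
Expiry of referenced patent TU-207684:
  Base: filing + 15 years → 7 September 2010.
Terminal disclaimer: TU-510116 expires on the earlier of 4 May 2014 and 7 September 2010.

September 7, 2010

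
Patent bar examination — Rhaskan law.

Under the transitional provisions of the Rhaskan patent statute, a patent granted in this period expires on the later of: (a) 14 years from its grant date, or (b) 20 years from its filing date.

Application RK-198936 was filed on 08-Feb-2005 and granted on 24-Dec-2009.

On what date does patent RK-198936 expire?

(a) grant + 14 years → 24 December 2023.
(b) filing + 20 years → 8 February 2025.
Later of the two: 8 February 2025.

February 8, 2025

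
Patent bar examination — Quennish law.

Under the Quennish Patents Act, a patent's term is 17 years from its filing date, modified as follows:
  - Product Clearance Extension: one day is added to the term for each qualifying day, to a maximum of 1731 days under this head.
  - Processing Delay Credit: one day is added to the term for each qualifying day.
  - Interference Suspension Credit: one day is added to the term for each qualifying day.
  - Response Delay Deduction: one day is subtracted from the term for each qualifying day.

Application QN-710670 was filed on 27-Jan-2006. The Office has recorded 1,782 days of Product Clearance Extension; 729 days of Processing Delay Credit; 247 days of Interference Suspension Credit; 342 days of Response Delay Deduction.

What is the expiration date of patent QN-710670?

July 19, 2029

Base term: filing date + 17 years → 27 January 2023.
Product Clearance Extension: 1782 days claimed exceeds the 1731-day cap, so +1731 days → 24 October 2027.
Processing Delay Credit: +729 days → 22 October 2029.
Interference Suspension Credit: +247 days → 26 June 2030.
Response Delay Deduction: −342 days → 19 July 2029.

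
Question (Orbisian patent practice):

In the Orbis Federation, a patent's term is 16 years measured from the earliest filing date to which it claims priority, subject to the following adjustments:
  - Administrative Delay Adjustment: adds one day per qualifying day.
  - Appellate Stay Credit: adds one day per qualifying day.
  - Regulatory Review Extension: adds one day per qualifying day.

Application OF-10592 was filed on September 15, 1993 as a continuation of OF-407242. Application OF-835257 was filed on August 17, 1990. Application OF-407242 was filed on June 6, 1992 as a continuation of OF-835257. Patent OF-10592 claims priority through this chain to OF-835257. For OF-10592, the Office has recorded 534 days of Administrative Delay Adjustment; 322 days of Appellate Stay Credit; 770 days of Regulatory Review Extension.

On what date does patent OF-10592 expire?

January 29, 2011

Earliest priority filing: 17 August 1990.
Base term: 17 August 1990 + 16 years → 17 August 2006.
Administrative Delay Adjustment: +534 days → 2 February 2008.
Appellate Stay Credit: +322 days → 20 December 2008.
Regulatory Review Extension: +770 days → 29 January 2011.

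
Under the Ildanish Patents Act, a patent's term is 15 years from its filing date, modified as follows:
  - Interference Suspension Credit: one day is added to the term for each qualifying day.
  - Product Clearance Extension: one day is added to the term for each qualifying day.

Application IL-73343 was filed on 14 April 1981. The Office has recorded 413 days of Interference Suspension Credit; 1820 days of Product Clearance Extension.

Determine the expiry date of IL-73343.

May 26, 2002

Base term: filing date + 15 years → 14 April 1996.
Interference Suspension Credit: +413 days → 1 June 1997.
Product Clearance Extension: +1820 days → 26 May 2002.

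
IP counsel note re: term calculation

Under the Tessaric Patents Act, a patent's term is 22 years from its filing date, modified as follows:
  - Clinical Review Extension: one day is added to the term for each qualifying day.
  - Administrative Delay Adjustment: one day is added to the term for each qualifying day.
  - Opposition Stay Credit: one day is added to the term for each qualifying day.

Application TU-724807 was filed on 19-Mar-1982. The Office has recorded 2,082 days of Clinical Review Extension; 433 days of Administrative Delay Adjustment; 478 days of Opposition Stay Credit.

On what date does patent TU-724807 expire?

May 29, 2012

Base term: filing date + 22 years → 19 March 2004.
Clinical Review Extension: +2082 days → 30 November 2009.
Administrative Delay Adjustment: +433 days → 6 February 2011.
Opposition Stay Credit: +478 days → 29 May 2012.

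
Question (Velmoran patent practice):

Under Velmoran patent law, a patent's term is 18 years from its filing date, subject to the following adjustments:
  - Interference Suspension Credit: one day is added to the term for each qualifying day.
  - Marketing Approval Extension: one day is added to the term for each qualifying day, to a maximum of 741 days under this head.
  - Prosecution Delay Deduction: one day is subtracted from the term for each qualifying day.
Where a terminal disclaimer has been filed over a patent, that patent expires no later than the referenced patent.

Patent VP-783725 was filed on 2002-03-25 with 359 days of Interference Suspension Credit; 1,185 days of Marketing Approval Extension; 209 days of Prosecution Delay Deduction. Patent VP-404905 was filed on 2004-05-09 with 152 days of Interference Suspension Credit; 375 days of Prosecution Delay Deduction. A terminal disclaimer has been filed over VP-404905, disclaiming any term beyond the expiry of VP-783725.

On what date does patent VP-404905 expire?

2021-09-28

Natural term of VP-404905:
  Base: filing + 18 years → 9 May 2022.
  Interference Suspension Credit: +152 days → 8 October 2022.
  Prosecution Delay Deduction: −375 days → 28 September 2021.
Expiry of referenced patent VP-783725:
  Base: filing + 18 years → 25 March 2020.
  Interference Suspension Credit: +359 days → 19 March 2021.
  Marketing Approval Extension: 1185 days claimed exceeds the 741-day cap, so +741 days → 30 March 2023.
  Prosecution Delay Deduction: −209 days → 2 September 2022.
Terminal disclaimer: VP-404905 expires on the earlier of 28 September 2021 and 2 September 2022.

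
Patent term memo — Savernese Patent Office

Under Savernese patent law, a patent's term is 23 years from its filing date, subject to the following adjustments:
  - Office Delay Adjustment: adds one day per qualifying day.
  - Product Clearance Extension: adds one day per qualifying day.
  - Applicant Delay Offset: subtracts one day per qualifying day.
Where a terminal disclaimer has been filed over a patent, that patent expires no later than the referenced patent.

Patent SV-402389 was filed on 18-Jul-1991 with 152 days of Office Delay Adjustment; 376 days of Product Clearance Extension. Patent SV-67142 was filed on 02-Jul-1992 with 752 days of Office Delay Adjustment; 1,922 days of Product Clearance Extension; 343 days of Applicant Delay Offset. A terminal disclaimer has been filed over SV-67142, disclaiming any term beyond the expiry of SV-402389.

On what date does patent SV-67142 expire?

Natural term of SV-67142:
  Base: filing + 23 years → 2 July 2015.
  Office Delay Adjustment: +752 days → 23 July 2017.
  Product Clearance Extension: +1922 days → 27 October 2022.
  Applicant Delay Offset: −343 days → 18 November 2021.
Expiry of referenced patent SV-402389:
  Base: filing + 23 years → 18 July 2014.
  Office Delay Adjustment: +152 days → 17 December 2014.
  Product Clearance Extension: +376 days → 28 December 2015.
Terminal disclaimer: SV-67142 expires on the earlier of 18 November 2021 and 28 December 2015.

2015-12-28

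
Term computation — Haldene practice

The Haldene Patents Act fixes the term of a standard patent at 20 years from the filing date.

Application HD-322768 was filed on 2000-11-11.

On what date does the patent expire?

2020-11-11

Filing date + 20 years → 11 November 2020.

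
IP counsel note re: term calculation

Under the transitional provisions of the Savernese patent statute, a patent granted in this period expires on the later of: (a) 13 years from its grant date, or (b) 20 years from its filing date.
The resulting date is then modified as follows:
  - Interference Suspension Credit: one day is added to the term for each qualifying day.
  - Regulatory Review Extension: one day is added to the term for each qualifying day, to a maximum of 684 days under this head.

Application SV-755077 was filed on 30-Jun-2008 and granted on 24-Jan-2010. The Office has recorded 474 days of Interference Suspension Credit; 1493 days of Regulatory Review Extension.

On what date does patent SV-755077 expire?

(a) grant + 13 years → 24 January 2023.
(b) filing + 20 years → 30 June 2028.
Later of the two: 30 June 2028.
Interference Suspension Credit: +474 days → 17 October 2029.
Regulatory Review Extension: 1493 days claimed exceeds the 684-day cap, so +684 days → 1 September 2031.

September 1, 2031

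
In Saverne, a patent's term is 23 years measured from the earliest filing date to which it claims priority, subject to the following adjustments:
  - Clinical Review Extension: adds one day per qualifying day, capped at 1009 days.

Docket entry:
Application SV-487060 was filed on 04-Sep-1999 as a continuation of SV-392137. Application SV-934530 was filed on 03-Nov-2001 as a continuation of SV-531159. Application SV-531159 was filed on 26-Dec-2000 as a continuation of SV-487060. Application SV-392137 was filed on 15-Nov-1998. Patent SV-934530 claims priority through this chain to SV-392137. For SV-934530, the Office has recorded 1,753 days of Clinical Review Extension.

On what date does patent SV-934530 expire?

Earliest priority filing: 15 November 1998.
Base term: 15 November 1998 + 23 years → 15 November 2021.
Clinical Review Extension: 1753 days claimed exceeds the 1009-day cap, so +1009 days → 20 August 2024.

2024-08-20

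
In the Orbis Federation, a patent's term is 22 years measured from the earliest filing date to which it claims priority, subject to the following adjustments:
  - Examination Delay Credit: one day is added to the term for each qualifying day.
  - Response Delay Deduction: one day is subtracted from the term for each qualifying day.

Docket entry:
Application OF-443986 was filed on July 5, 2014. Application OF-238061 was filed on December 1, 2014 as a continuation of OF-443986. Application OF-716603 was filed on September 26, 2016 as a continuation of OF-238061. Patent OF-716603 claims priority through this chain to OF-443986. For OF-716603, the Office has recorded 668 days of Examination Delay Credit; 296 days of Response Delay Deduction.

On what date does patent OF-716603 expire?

July 12, 2037

Earliest priority filing: 5 July 2014.
Base term: 5 July 2014 + 22 years → 5 July 2036.
Examination Delay Credit: +668 days → 4 May 2038.
Response Delay Deduction: −296 days → 12 July 2037.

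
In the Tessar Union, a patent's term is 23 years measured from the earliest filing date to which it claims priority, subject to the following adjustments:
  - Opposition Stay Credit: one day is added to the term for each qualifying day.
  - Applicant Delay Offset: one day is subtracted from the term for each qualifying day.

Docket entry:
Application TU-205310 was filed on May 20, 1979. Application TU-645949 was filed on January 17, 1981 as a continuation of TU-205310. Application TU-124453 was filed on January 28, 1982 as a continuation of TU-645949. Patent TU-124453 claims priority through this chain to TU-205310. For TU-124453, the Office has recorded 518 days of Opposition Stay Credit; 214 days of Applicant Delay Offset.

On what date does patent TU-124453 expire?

Earliest priority filing: 20 May 1979.
Base term: 20 May 1979 + 23 years → 20 May 2002.
Opposition Stay Credit: +518 days → 20 October 2003.
Applicant Delay Offset: −214 days → 20 March 2003.

March 20, 2003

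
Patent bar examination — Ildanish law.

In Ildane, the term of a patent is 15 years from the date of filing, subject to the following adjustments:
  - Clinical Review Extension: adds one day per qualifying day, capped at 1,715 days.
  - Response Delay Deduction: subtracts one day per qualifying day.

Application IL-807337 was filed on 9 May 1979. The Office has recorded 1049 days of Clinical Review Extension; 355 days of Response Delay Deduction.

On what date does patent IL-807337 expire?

Base term: filing date + 15 years → 9 May 1994.
Clinical Review Extension: 1049 days (within the 1715-day cap) → +1049 days → 23 March 1997.
Response Delay Deduction: −355 days → 2 April 1996.

April 2, 1996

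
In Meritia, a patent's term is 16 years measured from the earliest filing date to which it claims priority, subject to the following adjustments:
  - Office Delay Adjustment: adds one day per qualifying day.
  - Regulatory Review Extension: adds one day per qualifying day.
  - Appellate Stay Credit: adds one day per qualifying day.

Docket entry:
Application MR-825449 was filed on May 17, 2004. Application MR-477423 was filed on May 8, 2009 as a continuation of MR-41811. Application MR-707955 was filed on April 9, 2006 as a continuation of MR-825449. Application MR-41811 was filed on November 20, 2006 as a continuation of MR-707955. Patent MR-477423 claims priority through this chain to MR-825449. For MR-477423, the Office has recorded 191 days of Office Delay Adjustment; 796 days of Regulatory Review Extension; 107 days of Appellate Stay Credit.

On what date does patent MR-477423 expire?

Earliest priority filing: 17 May 2004.
Base term: 17 May 2004 + 16 years → 17 May 2020.
Office Delay Adjustment: +191 days → 24 November 2020.
Regulatory Review Extension: +796 days → 29 January 2023.
Appellate Stay Credit: +107 days → 16 May 2023.

May 16, 2023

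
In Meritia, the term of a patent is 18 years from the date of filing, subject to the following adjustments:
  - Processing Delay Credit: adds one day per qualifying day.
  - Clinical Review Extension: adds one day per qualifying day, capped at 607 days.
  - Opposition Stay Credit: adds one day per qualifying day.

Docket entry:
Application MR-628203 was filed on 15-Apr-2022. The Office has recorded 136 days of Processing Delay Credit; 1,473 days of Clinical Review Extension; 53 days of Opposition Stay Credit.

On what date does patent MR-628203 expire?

June 20, 2042

Base term: filing date + 18 years → 15 April 2040.
Processing Delay Credit: +136 days → 29 August 2040.
Clinical Review Extension: 1473 days claimed exceeds the 607-day cap, so +607 days → 28 April 2042.
Opposition Stay Credit: +53 days → 20 June 2042.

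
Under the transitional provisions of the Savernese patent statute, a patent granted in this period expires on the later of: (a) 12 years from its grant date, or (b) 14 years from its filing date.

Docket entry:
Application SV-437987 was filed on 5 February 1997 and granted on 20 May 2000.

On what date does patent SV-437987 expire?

(a) grant + 12 years → 20 May 2012.
(b) filing + 14 years → 5 February 2011.
Later of the two: 20 May 2012.

May 20, 2012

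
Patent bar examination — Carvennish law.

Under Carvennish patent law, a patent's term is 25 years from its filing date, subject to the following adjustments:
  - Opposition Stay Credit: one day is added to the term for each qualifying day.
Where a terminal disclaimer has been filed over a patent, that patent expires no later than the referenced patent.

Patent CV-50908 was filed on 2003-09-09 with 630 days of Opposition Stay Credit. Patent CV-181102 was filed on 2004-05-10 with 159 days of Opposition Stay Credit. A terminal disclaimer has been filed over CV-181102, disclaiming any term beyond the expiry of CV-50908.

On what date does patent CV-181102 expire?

Natural term of CV-181102:
  Base: filing + 25 years → 10 May 2029.
  Opposition Stay Credit: +159 days → 16 October 2029.
Expiry of referenced patent CV-50908:
  Base: filing + 25 years → 9 September 2028.
  Opposition Stay Credit: +630 days → 1 June 2030.
Terminal disclaimer: CV-181102 expires on the earlier of 16 October 2029 and 1 June 2030.

October 16, 2029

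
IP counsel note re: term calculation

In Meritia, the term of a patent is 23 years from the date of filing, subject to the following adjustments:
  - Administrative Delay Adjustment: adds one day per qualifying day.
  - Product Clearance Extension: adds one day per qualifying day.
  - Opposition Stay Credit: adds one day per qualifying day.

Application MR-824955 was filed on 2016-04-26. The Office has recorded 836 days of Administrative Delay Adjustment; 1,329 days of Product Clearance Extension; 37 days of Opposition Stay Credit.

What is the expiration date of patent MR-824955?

May 6, 2045

Base term: filing date + 23 years → 26 April 2039.
Administrative Delay Adjustment: +836 days → 9 August 2041.
Product Clearance Extension: +1329 days → 30 March 2045.
Opposition Stay Credit: +37 days → 6 May 2045.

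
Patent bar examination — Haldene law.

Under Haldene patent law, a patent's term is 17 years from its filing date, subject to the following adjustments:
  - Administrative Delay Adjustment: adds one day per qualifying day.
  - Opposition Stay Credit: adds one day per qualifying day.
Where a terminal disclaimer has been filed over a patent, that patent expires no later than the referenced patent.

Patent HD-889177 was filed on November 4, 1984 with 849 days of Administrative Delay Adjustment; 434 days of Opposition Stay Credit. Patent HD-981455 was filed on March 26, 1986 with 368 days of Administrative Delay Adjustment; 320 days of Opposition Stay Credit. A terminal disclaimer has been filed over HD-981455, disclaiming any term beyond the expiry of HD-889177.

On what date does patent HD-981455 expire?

February 11, 2005

Natural term of HD-981455:
  Base: filing + 17 years → 26 March 2003.
  Administrative Delay Adjustment: +368 days → 28 March 2004.
  Opposition Stay Credit: +320 days → 11 February 2005.
Expiry of referenced patent HD-889177:
  Base: filing + 17 years → 4 November 2001.
  Administrative Delay Adjustment: +849 days → 2 March 2004.
  Opposition Stay Credit: +434 days → 10 May 2005.
Terminal disclaimer: HD-981455 expires on the earlier of 11 February 2005 and 10 May 2005.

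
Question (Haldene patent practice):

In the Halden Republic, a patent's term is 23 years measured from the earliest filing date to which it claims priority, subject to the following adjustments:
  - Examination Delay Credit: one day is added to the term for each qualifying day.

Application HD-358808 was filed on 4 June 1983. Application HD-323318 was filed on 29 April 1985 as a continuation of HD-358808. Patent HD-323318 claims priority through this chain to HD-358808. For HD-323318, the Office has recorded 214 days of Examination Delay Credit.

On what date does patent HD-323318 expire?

2007-01-04

Earliest priority filing: 4 June 1983.
Base term: 4 June 1983 + 23 years → 4 June 2006.
Examination Delay Credit: +214 days → 4 January 2007.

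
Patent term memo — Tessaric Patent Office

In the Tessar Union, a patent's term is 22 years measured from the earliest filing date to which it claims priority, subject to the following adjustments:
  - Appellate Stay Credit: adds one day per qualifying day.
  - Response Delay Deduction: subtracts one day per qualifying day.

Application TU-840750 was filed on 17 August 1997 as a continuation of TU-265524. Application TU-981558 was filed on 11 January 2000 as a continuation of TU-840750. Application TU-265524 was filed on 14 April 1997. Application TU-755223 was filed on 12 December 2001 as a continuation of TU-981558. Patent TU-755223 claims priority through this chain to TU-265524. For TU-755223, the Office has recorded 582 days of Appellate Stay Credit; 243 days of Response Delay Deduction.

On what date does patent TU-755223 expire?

Earliest priority filing: 14 April 1997.
Base term: 14 April 1997 + 22 years → 14 April 2019.
Appellate Stay Credit: +582 days → 16 November 2020.
Response Delay Deduction: −243 days → 18 March 2020.

March 18, 2020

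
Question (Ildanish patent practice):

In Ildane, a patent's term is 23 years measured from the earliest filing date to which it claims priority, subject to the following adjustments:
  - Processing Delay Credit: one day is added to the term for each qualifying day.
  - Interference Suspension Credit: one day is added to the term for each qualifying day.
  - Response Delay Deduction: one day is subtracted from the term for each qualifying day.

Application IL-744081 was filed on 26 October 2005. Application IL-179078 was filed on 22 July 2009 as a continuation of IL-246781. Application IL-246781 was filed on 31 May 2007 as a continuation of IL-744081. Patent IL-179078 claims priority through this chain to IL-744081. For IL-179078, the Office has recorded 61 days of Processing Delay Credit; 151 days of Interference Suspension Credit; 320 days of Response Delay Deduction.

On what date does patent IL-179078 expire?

Earliest priority filing: 26 October 2005.
Base term: 26 October 2005 + 23 years → 26 October 2028.
Processing Delay Credit: +61 days → 26 December 2028.
Interference Suspension Credit: +151 days → 26 May 2029.
Response Delay Deduction: −320 days → 10 July 2028.

July 10, 2028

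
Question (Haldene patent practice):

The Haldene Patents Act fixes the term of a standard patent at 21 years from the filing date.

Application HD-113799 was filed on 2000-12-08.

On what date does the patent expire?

2021-12-08

Filing date + 21 years → 8 December 2021.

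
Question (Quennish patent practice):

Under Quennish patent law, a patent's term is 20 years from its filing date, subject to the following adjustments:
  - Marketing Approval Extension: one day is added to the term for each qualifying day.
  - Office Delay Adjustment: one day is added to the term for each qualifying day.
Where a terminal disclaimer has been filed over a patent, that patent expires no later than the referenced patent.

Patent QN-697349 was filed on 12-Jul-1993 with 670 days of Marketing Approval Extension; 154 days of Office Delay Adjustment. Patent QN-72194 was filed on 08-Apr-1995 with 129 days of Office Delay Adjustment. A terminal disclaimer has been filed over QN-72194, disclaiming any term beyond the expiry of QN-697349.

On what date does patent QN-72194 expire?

Natural term of QN-72194:
  Base: filing + 20 years → 8 April 2015.
  Office Delay Adjustment: +129 days → 15 August 2015.
Expiry of referenced patent QN-697349:
  Base: filing + 20 years → 12 July 2013.
  Marketing Approval Extension: +670 days → 13 May 2015.
  Office Delay Adjustment: +154 days → 14 October 2015.
Terminal disclaimer: QN-72194 expires on the earlier of 15 August 2015 and 14 October 2015.

2015-08-15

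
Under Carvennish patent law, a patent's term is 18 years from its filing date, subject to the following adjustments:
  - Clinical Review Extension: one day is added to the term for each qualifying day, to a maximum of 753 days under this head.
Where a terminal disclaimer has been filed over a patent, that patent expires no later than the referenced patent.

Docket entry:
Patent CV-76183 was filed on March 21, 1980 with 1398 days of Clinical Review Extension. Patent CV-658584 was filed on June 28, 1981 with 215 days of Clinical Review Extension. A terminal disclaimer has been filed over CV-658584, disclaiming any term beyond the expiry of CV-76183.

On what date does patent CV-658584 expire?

2000-01-29

Natural term of CV-658584:
  Base: filing + 18 years → 28 June 1999.
  Clinical Review Extension: 215 days (within the 753-day cap) → +215 days → 29 January 2000.
Expiry of referenced patent CV-76183:
  Base: filing + 18 years → 21 March 1998.
  Clinical Review Extension: 1398 days claimed exceeds the 753-day cap, so +753 days → 12 April 2000.
Terminal disclaimer: CV-658584 expires on the earlier of 29 January 2000 and 12 April 2000.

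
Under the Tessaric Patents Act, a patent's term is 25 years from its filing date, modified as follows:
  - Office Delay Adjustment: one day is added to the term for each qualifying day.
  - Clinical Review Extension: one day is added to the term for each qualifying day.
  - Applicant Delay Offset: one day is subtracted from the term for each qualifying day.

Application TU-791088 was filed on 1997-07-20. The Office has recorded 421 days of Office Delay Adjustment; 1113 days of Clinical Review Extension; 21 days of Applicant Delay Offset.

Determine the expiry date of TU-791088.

2026-09-10

Base term: filing date + 25 years → 20 July 2022.
Office Delay Adjustment: +421 days → 14 September 2023.
Clinical Review Extension: +1113 days → 1 October 2026.
Applicant Delay Offset: −21 days → 10 September 2026.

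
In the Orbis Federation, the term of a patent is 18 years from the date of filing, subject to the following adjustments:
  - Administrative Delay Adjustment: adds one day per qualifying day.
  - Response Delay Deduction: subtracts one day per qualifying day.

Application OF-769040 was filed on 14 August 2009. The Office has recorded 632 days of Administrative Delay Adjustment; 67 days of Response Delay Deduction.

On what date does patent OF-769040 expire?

Base term: filing date + 18 years → 14 August 2027.
Administrative Delay Adjustment: +632 days → 7 May 2029.
Response Delay Deduction: −67 days → 1 March 2029.

March 1, 2029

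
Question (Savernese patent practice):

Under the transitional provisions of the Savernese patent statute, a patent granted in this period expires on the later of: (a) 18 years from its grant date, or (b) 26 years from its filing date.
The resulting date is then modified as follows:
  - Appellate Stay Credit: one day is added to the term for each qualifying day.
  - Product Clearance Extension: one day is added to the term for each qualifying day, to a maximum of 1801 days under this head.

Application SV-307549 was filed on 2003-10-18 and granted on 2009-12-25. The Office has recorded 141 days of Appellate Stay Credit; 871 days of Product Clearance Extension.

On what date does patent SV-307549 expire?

(a) grant + 18 years → 25 December 2027.
(b) filing + 26 years → 18 October 2029.
Later of the two: 18 October 2029.
Appellate Stay Credit: +141 days → 8 March 2030.
Product Clearance Extension: 871 days (within the 1801-day cap) → +871 days → 26 July 2032.

July 26, 2032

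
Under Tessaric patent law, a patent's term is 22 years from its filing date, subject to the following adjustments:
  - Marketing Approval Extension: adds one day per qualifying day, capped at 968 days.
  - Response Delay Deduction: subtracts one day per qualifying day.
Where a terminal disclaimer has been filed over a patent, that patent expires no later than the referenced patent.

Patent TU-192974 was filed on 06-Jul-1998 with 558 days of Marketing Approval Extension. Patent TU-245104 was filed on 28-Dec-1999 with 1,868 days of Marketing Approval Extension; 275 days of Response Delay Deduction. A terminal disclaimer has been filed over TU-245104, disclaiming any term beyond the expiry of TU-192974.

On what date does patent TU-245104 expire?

Natural term of TU-245104:
  Base: filing + 22 years → 28 December 2021.
  Marketing Approval Extension: 1868 days claimed exceeds the 968-day cap, so +968 days → 22 August 2024.
  Response Delay Deduction: −275 days → 21 November 2023.
Expiry of referenced patent TU-192974:
  Base: filing + 22 years → 6 July 2020.
  Marketing Approval Extension: 558 days (within the 968-day cap) → +558 days → 15 January 2022.
Terminal disclaimer: TU-245104 expires on the earlier of 21 November 2023 and 15 January 2022.

January 15, 2022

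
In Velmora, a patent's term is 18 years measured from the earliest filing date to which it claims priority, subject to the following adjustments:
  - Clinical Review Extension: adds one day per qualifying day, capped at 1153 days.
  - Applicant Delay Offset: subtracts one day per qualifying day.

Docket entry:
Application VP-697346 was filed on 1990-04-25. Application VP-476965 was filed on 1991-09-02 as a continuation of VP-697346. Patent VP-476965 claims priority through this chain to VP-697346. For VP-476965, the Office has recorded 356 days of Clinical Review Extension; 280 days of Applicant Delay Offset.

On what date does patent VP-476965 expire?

Earliest priority filing: 25 April 1990.
Base term: 25 April 1990 + 18 years → 25 April 2008.
Clinical Review Extension: 356 days (within the 1153-day cap) → +356 days → 16 April 2009.
Applicant Delay Offset: −280 days → 10 July 2008.

July 10, 2008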